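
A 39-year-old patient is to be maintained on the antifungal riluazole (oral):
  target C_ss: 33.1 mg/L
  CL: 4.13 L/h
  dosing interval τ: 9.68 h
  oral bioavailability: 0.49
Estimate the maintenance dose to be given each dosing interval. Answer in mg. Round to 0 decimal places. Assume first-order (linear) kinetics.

2701 mg

At steady state, F × (Dose/τ) = Css × CL.
Dose = Css × CL × τ / F = 33.1 × 4.130 × 9.68 / 0.49 = 2701 mg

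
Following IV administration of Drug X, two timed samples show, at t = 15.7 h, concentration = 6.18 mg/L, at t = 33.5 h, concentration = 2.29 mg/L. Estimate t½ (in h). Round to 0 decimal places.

12 h

k = ln(C₁/C₂) / (t₂ − t₁) = ln(6.18/2.29) / (33.5 − 15.7)
  = 0.9928 / 17.80 = 0.05578 h⁻¹
t½ = ln2 / k = 0.693147 / 0.05578 = 12.43 h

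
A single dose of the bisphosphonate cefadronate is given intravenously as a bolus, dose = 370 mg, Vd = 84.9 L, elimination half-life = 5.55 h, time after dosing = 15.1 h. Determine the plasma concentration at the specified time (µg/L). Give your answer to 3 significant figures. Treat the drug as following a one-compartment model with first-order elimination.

661 µg/L

C₀ = Dose / Vd = 370.0 / 84.9 = 4.358 mg/L
k = ln2 / t½ = 0.693147 / 5.55 = 0.1249 h⁻¹
C = C₀ · e^(−k·t) = 4.358 × e^(−0.1249 × 15.1)
  = 4.358 × 0.1517 = 0.6611 mg/L
Convert: 0.6611 mg/L × 1000 = 661.1 µg/L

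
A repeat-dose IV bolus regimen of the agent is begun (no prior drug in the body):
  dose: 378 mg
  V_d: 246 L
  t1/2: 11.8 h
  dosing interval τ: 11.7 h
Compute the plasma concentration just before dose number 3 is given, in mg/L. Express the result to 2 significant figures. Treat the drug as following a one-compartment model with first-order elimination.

1.2 mg/L

C₀ per dose = Dose / Vd = 378 / 246 = 1.537 mg/L
k = ln2 / t½ = 0.693147 / 11.8 = 0.05874 h⁻¹
Fraction remaining after one interval: r = e^(−kτ) = e^(−0.05874 × 11.7) = 0.5030
Before dose 3, 2 doses have been given (aged 1τ, 2τ).
C_trough = C₀ × (r + r²) = 1.537 × (0.5030 + 0.2530) = 1.162 mg/L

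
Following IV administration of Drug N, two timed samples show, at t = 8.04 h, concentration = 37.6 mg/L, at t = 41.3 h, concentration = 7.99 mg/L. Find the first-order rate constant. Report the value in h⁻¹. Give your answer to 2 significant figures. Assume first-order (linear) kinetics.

k = ln(C₁/C₂) / (t₂ − t₁) = ln(37.6/7.99) / (41.3 − 8.04)
  = 1.549 / 33.26 = 0.04657 h⁻¹

0.047 h⁻¹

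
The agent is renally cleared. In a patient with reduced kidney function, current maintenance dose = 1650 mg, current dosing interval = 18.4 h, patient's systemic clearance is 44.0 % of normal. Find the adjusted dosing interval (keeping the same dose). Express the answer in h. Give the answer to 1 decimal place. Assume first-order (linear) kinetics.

41.8 h

To keep the same average steady-state level, dosing rate must scale with clearance.
CL ratio = 44.0 / 100 = 0.4400
New interval (same dose) = 18.4 / 0.4400 = 41.82 h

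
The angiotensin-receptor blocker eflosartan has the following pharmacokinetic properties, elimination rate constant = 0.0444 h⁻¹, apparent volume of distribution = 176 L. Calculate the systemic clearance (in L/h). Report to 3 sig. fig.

CL = k × Vd = 0.0444 × 176 = 7.814 L/h

7.81 L/h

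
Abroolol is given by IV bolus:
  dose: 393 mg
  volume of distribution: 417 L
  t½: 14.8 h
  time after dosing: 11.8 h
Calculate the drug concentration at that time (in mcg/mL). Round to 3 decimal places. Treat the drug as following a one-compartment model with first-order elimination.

0.542 mcg/mL

C₀ = Dose / Vd = 393.0 / 417 = 0.9424 mg/L
k = ln2 / t½ = 0.693147 / 14.8 = 0.04683 h⁻¹
C = C₀ · e^(−k·t) = 0.9424 × e^(−0.04683 × 11.8)
  = 0.9424 × 0.5755 = 0.5424 mg/L
(0.5424 mg/L = 0.5424 mcg/mL)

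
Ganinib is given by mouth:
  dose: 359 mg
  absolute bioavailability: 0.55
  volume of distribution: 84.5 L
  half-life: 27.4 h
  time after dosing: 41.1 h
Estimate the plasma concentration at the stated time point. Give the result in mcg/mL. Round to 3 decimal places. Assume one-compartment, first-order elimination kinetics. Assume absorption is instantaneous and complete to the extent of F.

Amount reaching circulation = F × Dose = 0.55 × 359.0 = 197.5 mg
C₀ = F·Dose / Vd = 197.5 / 84.5 = 2.337 mg/L
k = ln2 / t½ = 0.693147 / 27.4 = 0.02530 h⁻¹
C = C₀ · e^(−k·t) = 2.337 × e^(−0.02530 × 41.1)
  = 2.337 × 0.3535 = 0.8261 mg/L
(0.8261 mg/L = 0.8261 mcg/mL)

0.826 mcg/mL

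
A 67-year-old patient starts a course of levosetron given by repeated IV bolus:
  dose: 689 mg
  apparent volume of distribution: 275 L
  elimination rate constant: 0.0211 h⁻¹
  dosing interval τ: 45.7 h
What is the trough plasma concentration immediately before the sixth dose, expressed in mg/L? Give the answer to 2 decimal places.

1.53 mg/L

C₀ per dose = Dose / Vd = 689 / 275 = 2.505 mg/L
Fraction remaining after one interval: r = e^(−kτ) = e^(−0.02110 × 45.7) = 0.3813
Before dose 6, 5 doses have been given (aged 1τ, 2τ, 3τ, 4τ, 5τ).
C_trough = C₀ × (r + r² + … + r^5) = C₀ × r(1−r^5)/(1−r)
        = 2.505 × 0.3813 × (1 − 0.008060) / (1 − 0.3813) = 1.531 mg/L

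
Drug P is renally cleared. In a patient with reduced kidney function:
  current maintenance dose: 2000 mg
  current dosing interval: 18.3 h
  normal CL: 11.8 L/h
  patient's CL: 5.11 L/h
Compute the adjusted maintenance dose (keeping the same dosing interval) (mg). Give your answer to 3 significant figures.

866 mg

To keep the same average steady-state level, dosing rate must scale with clearance.
CL ratio = 5.11 / 11.8 = 0.4331
New dose (same interval) = 2000 × 0.4331 = 866.2 mg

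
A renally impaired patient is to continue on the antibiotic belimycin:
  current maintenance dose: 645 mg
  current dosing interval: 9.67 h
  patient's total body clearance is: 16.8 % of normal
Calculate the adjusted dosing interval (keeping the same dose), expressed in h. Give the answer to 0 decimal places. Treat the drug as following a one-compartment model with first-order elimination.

58 h

To keep the same average steady-state level, dosing rate must scale with clearance.
CL ratio = 16.8 / 100 = 0.1680
New interval (same dose) = 9.67 / 0.1680 = 57.56 h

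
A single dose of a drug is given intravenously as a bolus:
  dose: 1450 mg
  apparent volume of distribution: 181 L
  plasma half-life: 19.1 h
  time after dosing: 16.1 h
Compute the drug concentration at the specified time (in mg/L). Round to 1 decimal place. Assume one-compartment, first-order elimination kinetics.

C₀ = Dose / Vd = 1450 / 181 = 8.011 mg/L
k = ln2 / t½ = 0.693147 / 19.1 = 0.03629 h⁻¹
C = C₀ · e^(−k·t) = 8.011 × e^(−0.03629 × 16.1)
  = 8.011 × 0.5575 = 4.466 mg/L

4.5 mg/L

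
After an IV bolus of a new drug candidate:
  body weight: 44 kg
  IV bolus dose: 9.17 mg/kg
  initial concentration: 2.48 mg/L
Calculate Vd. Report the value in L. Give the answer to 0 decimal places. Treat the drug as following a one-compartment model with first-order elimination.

Dose = 9.17 × 44 = 403.5 mg
Vd = Dose / C₀ = 403.5 / 2.48 = 162.7 L

163 L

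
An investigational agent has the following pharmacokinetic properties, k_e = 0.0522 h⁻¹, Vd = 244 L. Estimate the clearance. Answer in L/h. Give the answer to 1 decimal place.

12.7 L/h

CL = k × Vd = 0.0522 × 244 = 12.74 L/h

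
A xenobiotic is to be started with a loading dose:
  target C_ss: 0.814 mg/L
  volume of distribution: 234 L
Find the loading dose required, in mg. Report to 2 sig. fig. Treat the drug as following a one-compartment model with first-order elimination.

190 mg

LD = Css × Vd = 0.814 × 234 = 190.5 mg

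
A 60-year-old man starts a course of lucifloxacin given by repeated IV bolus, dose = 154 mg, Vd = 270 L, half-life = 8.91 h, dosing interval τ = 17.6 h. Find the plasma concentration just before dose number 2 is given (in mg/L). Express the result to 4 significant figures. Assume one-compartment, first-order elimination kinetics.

0.1451 mg/L

C₀ per dose = Dose / Vd = 154 / 270 = 0.5704 mg/L
k = ln2 / t½ = 0.693147 / 8.91 = 0.07779 h⁻¹
Fraction remaining after one interval: r = e^(−kτ) = e^(−0.07779 × 17.6) = 0.2543
Before dose 2, 1 dose has been given (aged 1τ).
C_trough = C₀ × r = 0.5704 × 0.2543 = 0.1451 mg/L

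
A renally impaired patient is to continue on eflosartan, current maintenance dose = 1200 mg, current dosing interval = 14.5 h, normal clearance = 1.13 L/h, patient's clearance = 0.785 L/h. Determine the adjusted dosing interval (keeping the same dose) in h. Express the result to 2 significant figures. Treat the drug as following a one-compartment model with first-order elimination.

21 h

To keep the same average steady-state level, dosing rate must scale with clearance.
CL ratio = 0.785 / 1.13 = 0.6947
New interval (same dose) = 14.5 / 0.6947 = 20.87 h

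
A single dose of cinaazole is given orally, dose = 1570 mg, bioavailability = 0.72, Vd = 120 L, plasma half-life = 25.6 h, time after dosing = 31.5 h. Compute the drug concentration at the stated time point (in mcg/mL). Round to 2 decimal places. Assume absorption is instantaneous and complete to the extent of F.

Amount reaching circulation = F × Dose = 0.72 × 1570 = 1130 mg
C₀ = F·Dose / Vd = 1130 / 120 = 9.417 mg/L
k = ln2 / t½ = 0.693147 / 25.6 = 0.02708 h⁻¹
C = C₀ · e^(−k·t) = 9.417 × e^(−0.02708 × 31.5)
  = 9.417 × 0.4261 = 4.013 mg/L
(4.013 mg/L = 4.013 mcg/mL)

4.01 mcg/mL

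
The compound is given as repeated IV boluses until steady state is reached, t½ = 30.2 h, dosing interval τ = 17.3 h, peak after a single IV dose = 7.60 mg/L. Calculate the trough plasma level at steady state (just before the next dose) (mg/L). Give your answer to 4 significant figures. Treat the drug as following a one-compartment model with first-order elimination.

15.59 mg/L

k = ln2 / t½ = 0.693147 / 30.2 = 0.02295 h⁻¹
e^(−kτ) = e^(−0.02295 × 17.3) = 0.6723
Accumulation ratio R = 1 / (1 − e^(−kτ)) = 1 / (1 − 0.6723) = 3.052
Steady-state trough = C₀ × R × e^(−kτ) = 7.60 × 3.052 × 0.6723 = 15.59 mg/L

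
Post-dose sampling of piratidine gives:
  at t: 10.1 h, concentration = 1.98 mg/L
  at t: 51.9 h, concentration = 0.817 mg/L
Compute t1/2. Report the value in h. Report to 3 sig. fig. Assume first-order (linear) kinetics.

32.7 h

k = ln(C₁/C₂) / (t₂ − t₁) = ln(1.98/0.817) / (51.9 − 10.1)
  = 0.8852 / 41.80 = 0.02118 h⁻¹
t½ = ln2 / k = 0.693147 / 0.02118 = 32.73 h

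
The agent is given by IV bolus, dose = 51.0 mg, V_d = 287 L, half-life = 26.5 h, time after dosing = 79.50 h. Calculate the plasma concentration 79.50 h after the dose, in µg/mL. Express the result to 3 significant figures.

0.0222 µg/mL

C₀ = Dose / Vd = 51.00 / 287 = 0.1777 mg/L
k = ln2 / t½ = 0.693147 / 26.5 = 0.02616 h⁻¹
t / t½ = 79.50 / 26.5 = 3 half-lives
C = C₀ × (1/2)^3 = 0.1777 × 0.1250 = 0.02221 mg/L
(0.02221 mg/L = 0.02221 µg/mL)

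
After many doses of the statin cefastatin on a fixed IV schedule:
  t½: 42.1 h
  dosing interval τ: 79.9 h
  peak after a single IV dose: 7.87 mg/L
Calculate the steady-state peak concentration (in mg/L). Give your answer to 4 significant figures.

k = ln2 / t½ = 0.693147 / 42.1 = 0.01646 h⁻¹
e^(−kτ) = e^(−0.01646 × 79.9) = 0.2684
Accumulation ratio R = 1 / (1 − e^(−kτ)) = 1 / (1 − 0.2684) = 1.367
Steady-state peak = C₀ × R = 7.87 × 1.367 = 10.76 mg/L

10.76 mg/L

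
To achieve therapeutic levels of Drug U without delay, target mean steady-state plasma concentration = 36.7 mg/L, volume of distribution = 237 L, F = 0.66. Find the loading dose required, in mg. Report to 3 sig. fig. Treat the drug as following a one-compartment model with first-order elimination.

LD = Css × Vd / F = 36.7 × 237 / 0.66 = 13180 mg

13200 mg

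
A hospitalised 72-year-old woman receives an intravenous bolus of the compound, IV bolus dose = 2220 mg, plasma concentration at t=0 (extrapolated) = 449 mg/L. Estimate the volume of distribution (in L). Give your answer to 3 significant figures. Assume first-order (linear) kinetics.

4.94 L

Vd = Dose / C₀ = 2220 / 449 = 4.944 L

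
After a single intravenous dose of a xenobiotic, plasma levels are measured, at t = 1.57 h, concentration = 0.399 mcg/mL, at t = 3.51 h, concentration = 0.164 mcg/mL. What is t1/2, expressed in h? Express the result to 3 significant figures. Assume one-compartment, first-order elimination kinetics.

1.51 h

k = ln(C₁/C₂) / (t₂ − t₁) = ln(0.399/0.164) / (3.51 − 1.57)
  = 0.8891 / 1.940 = 0.4583 h⁻¹
t½ = ln2 / k = 0.693147 / 0.4583 = 1.512 h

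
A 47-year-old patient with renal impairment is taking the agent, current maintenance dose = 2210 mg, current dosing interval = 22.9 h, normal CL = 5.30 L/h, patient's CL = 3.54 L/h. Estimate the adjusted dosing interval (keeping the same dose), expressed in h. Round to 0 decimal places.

To keep the same average steady-state level, dosing rate must scale with clearance.
CL ratio = 3.54 / 5.30 = 0.6679
New interval (same dose) = 22.9 / 0.6679 = 34.29 h

34 h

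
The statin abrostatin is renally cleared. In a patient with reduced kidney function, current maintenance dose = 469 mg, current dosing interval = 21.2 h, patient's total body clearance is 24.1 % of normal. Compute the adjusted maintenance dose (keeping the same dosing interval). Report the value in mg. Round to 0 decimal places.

113 mg

To keep the same average steady-state level, dosing rate must scale with clearance.
CL ratio = 24.1 / 100 = 0.2410
New dose (same interval) = 469 × 0.2410 = 113.0 mg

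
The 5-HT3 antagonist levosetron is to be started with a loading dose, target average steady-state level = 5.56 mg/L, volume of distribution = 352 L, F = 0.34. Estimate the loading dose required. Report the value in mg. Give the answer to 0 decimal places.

LD = Css × Vd / F = 5.56 × 352 / 0.34 = 5756 mg

5756 mg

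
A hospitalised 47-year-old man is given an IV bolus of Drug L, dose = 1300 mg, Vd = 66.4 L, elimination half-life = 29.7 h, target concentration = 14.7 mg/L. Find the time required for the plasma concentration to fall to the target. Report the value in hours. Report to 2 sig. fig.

C₀ = Dose / Vd = 1300 / 66.4 = 19.58 mg/L
k = ln2 / t½ = 0.693147 / 29.7 = 0.02334 h⁻¹
t = ln(C₀ / C) / k = ln(19.58 / 14.7) / 0.02334
  = ln(1.332) / 0.02334 = 0.2867 / 0.02334 = 12.28 h

12 h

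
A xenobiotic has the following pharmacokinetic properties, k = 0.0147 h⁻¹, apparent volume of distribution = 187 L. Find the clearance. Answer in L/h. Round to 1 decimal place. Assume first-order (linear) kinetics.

2.7 L/h

CL = k × Vd = 0.0147 × 187 = 2.749 L/h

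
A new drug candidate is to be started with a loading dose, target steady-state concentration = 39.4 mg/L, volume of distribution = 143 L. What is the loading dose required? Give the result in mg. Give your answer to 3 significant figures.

5630 mg

LD = Css × Vd = 39.4 × 143 = 5634 mg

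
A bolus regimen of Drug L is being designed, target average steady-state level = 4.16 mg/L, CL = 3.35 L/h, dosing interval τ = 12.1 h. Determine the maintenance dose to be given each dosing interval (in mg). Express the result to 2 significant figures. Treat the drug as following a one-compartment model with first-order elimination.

170 mg

At steady state, Dose/τ = Css × CL.
Dose = Css × CL × τ = 4.16 × 3.350 × 12.1 = 168.6 mg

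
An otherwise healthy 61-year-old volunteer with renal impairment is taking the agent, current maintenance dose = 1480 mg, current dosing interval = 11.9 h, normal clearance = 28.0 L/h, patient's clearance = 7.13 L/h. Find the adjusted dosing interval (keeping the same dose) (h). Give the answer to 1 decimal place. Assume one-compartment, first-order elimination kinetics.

To keep the same average steady-state level, dosing rate must scale with clearance.
CL ratio = 7.13 / 28.0 = 0.2546
New interval (same dose) = 11.9 / 0.2546 = 46.74 h

46.7 h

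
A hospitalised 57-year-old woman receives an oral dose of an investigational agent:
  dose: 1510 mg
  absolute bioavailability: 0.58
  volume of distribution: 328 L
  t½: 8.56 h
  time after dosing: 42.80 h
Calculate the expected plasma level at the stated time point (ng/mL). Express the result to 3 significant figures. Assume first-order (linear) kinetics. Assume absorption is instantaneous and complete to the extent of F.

Amount reaching circulation = F × Dose = 0.58 × 1510 = 875.8 mg
C₀ = F·Dose / Vd = 875.8 / 328 = 2.670 mg/L
k = ln2 / t½ = 0.693147 / 8.56 = 0.08098 h⁻¹
t / t½ = 42.80 / 8.56 = 5 half-lives
C = C₀ × (1/2)^5 = 2.670 × 0.03125 = 0.08344 mg/L
Convert: 0.08344 mg/L × 1000 = 83.44 ng/mL

83.4 ng/mL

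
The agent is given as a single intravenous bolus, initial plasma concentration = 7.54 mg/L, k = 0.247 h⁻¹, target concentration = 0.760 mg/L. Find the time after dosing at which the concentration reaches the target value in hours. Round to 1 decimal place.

9.3 h

t = ln(C₀ / C) / k = ln(7.540 / 0.760) / 0.2470
  = ln(9.921) / 0.2470 = 2.295 / 0.2470 = 9.291 h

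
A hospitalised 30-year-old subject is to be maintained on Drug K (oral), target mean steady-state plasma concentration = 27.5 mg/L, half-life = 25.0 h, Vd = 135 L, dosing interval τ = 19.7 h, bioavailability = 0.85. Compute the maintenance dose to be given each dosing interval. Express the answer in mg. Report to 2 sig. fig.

k = ln2 / t½ = 0.693147 / 25.0 = 0.02773 h⁻¹
CL = k × Vd = 0.02773 × 135 = 3.744 L/h
At steady state, F × (Dose/τ) = Css × CL.
Dose = Css × CL × τ / F = 27.5 × 3.744 × 19.7 / 0.85 = 2386 mg

2400 mg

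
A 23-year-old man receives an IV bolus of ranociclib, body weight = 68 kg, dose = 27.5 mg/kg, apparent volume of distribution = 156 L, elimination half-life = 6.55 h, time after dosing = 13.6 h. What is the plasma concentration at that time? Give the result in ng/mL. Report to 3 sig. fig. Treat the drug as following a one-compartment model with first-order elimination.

Total dose = 27.5 × 68 = 1870 mg
C₀ = Dose / Vd = 1870 / 156 = 11.99 mg/L
k = ln2 / t½ = 0.693147 / 6.55 = 0.1058 h⁻¹
C = C₀ · e^(−k·t) = 11.99 × e^(−0.1058 × 13.6)
  = 11.99 × 0.2372 = 2.844 mg/L
Convert: 2.844 mg/L × 1000 = 2844 ng/mL

2840 ng/mL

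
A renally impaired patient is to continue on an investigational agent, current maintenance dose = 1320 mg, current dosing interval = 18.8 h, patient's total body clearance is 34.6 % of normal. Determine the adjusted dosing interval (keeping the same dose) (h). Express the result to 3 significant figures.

To keep the same average steady-state level, dosing rate must scale with clearance.
CL ratio = 34.6 / 100 = 0.3460
New interval (same dose) = 18.8 / 0.3460 = 54.34 h

54.3 h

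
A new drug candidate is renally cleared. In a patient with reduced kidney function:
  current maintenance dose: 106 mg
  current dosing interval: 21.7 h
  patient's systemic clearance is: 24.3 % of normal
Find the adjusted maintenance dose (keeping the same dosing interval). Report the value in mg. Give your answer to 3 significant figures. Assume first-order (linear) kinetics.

25.8 mg

To keep the same average steady-state level, dosing rate must scale with clearance.
CL ratio = 24.3 / 100 = 0.2430
New dose (same interval) = 106 × 0.2430 = 25.76 mg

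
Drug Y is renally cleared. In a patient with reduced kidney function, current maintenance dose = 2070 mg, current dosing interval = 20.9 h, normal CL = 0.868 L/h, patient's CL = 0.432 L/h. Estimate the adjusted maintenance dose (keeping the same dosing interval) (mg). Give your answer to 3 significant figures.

1030 mg

To keep the same average steady-state level, dosing rate must scale with clearance.
CL ratio = 0.432 / 0.868 = 0.4977
New dose (same interval) = 2070 × 0.4977 = 1030 mg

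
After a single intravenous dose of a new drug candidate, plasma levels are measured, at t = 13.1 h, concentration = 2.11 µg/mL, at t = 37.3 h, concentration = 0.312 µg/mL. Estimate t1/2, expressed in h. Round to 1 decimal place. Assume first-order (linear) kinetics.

k = ln(C₁/C₂) / (t₂ − t₁) = ln(2.11/0.312) / (37.3 − 13.1)
  = 1.911 / 24.20 = 0.07897 h⁻¹
t½ = ln2 / k = 0.693147 / 0.07897 = 8.777 h

8.8 h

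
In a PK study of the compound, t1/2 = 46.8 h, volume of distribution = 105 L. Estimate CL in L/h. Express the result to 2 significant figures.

k = ln2 / t½ = 0.693147 / 46.8 = 0.01481 h⁻¹
CL = k × Vd = 0.01481 × 105 = 1.555 L/h

1.6 L/h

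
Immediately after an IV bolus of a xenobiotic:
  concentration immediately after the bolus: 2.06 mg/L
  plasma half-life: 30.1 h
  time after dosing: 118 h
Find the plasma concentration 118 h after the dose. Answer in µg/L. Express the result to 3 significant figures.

k = ln2 / t½ = 0.693147 / 30.1 = 0.02303 h⁻¹
C = C₀ · e^(−k·t) = 2.060 × e^(−0.02303 × 118)
  = 2.060 × 0.06604 = 0.1360 mg/L
Convert: 0.1360 mg/L × 1000 = 136.0 µg/L

136 µg/L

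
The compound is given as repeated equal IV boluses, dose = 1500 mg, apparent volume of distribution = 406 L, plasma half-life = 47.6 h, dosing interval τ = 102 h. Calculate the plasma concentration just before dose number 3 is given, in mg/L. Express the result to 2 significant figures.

1.0 mg/L

C₀ per dose = Dose / Vd = 1500 / 406 = 3.695 mg/L
k = ln2 / t½ = 0.693147 / 47.6 = 0.01456 h⁻¹
Fraction remaining after one interval: r = e^(−kτ) = e^(−0.01456 × 102) = 0.2265
Before dose 3, 2 doses have been given (aged 1τ, 2τ).
C_trough = C₀ × (r + r²) = 3.695 × (0.2265 + 0.05130) = 1.026 mg/L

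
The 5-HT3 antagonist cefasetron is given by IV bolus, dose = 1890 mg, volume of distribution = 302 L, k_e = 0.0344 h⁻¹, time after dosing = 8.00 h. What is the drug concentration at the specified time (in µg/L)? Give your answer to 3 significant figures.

4750 µg/L

C₀ = Dose / Vd = 1890 / 302 = 6.258 mg/L
C = C₀ · e^(−k·t) = 6.258 × e^(−0.03440 × 8.00)
  = 6.258 × 0.7594 = 4.752 mg/L
Convert: 4.752 mg/L × 1000 = 4752 µg/L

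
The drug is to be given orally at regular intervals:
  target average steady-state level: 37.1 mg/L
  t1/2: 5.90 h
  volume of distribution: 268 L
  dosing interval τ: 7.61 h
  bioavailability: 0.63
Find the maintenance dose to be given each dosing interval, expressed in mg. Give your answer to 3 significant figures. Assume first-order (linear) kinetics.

14100 mg

k = ln2 / t½ = 0.693147 / 5.90 = 0.1175 h⁻¹
CL = k × Vd = 0.1175 × 268 = 31.49 L/h
At steady state, F × (Dose/τ) = Css × CL.
Dose = Css × CL × τ / F = 37.1 × 31.49 × 7.61 / 0.63 = 14110 mg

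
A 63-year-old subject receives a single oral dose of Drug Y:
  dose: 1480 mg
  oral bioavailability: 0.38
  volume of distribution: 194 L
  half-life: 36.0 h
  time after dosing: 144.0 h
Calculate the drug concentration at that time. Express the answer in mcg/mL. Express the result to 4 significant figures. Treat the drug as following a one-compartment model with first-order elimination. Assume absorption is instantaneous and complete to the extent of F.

0.1812 mcg/mL

Amount reaching circulation = F × Dose = 0.38 × 1480 = 562.4 mg
C₀ = F·Dose / Vd = 562.4 / 194 = 2.899 mg/L
k = ln2 / t½ = 0.693147 / 36.0 = 0.01925 h⁻¹
t / t½ = 144.0 / 36.0 = 4 half-lives
C = C₀ × (1/2)^4 = 2.899 × 0.06250 = 0.1812 mg/L
(0.1812 mg/L = 0.1812 mcg/mL)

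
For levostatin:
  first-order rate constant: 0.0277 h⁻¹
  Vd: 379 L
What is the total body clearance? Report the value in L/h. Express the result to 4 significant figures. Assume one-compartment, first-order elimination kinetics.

CL = k × Vd = 0.0277 × 379 = 10.50 L/h

10.50 L/h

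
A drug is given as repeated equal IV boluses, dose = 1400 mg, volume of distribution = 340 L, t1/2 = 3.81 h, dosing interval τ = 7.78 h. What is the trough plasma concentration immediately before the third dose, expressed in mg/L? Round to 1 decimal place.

C₀ per dose = Dose / Vd = 1400 / 340 = 4.118 mg/L
k = ln2 / t½ = 0.693147 / 3.81 = 0.1819 h⁻¹
Fraction remaining after one interval: r = e^(−kτ) = e^(−0.1819 × 7.78) = 0.2429
Before dose 3, 2 doses have been given (aged 1τ, 2τ).
C_trough = C₀ × (r + r²) = 4.118 × (0.2429 + 0.05900) = 1.243 mg/L

1.2 mg/L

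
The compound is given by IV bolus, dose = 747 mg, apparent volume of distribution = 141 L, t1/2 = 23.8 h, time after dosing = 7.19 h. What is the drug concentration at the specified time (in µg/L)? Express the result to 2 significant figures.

4300 µg/L

C₀ = Dose / Vd = 747.0 / 141 = 5.298 mg/L
k = ln2 / t½ = 0.693147 / 23.8 = 0.02912 h⁻¹
C = C₀ · e^(−k·t) = 5.298 × e^(−0.02912 × 7.19)
  = 5.298 × 0.8111 = 4.297 mg/L
Convert: 4.297 mg/L × 1000 = 4297 µg/L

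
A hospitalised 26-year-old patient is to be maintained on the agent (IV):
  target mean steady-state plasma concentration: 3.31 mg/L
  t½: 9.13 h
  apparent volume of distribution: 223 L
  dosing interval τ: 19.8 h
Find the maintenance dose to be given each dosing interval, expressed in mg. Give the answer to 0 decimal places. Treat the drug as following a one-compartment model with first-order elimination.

1110 mg

k = ln2 / t½ = 0.693147 / 9.13 = 0.07592 h⁻¹
CL = k × Vd = 0.07592 × 223 = 16.93 L/h
At steady state, Dose/τ = Css × CL.
Dose = Css × CL × τ = 3.31 × 16.93 × 19.8 = 1110 mg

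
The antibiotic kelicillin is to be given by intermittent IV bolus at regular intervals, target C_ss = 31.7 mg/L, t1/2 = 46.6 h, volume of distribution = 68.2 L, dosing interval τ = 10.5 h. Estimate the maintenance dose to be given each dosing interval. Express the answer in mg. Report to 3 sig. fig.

338 mg

k = ln2 / t½ = 0.693147 / 46.6 = 0.01487 h⁻¹
CL = k × Vd = 0.01487 × 68.2 = 1.014 L/h
At steady state, Dose/τ = Css × CL.
Dose = Css × CL × τ = 31.7 × 1.014 × 10.5 = 337.5 mg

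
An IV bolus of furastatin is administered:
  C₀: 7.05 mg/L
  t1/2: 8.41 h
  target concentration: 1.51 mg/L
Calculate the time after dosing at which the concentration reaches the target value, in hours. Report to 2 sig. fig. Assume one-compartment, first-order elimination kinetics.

k = ln2 / t½ = 0.693147 / 8.41 = 0.08242 h⁻¹
t = ln(C₀ / C) / k = ln(7.050 / 1.51) / 0.08242
  = ln(4.669) / 0.08242 = 1.541 / 0.08242 = 18.70 h

19 h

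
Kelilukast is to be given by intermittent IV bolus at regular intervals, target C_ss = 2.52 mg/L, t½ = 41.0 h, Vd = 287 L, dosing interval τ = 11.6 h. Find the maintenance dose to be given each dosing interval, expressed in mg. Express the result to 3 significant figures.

142 mg

k = ln2 / t½ = 0.693147 / 41.0 = 0.01691 h⁻¹
CL = k × Vd = 0.01691 × 287 = 4.853 L/h
At steady state, Dose/τ = Css × CL.
Dose = Css × CL × τ = 2.52 × 4.853 × 11.6 = 141.9 mg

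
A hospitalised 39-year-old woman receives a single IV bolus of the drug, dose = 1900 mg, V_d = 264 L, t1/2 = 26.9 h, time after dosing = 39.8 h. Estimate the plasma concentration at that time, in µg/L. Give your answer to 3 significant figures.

C₀ = Dose / Vd = 1900 / 264 = 7.197 mg/L
k = ln2 / t½ = 0.693147 / 26.9 = 0.02577 h⁻¹
C = C₀ · e^(−k·t) = 7.197 × e^(−0.02577 × 39.8)
  = 7.197 × 0.3586 = 2.581 mg/L
Convert: 2.581 mg/L × 1000 = 2581 µg/L

2580 µg/L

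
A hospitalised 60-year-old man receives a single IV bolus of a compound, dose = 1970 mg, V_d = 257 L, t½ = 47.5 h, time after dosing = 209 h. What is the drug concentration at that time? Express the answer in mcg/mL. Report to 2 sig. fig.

C₀ = Dose / Vd = 1970 / 257 = 7.665 mg/L
k = ln2 / t½ = 0.693147 / 47.5 = 0.01459 h⁻¹
C = C₀ · e^(−k·t) = 7.665 × e^(−0.01459 × 209)
  = 7.665 × 0.04739 = 0.3632 mg/L
(0.3632 mg/L = 0.3632 mcg/mL)

0.36 mcg/mL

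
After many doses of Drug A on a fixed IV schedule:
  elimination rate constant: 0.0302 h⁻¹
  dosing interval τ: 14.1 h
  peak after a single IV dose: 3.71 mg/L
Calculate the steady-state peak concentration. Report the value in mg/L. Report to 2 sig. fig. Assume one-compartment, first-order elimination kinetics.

11 mg/L

e^(−kτ) = e^(−0.03020 × 14.1) = 0.6532
Accumulation ratio R = 1 / (1 − e^(−kτ)) = 1 / (1 − 0.6532) = 2.884
Steady-state peak = C₀ × R = 3.71 × 2.884 = 10.70 mg/L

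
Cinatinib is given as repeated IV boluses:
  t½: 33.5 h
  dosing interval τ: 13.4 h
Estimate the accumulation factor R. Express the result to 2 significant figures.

4.1

k = ln2 / t½ = 0.693147 / 33.5 = 0.02069 h⁻¹
e^(−kτ) = e^(−0.02069 × 13.4) = 0.7579
Accumulation ratio R = 1 / (1 − e^(−kτ)) = 1 / (1 − 0.7579) = 4.131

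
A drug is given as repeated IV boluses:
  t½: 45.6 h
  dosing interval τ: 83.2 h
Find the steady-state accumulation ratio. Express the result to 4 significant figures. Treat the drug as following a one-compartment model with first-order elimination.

1.393

k = ln2 / t½ = 0.693147 / 45.6 = 0.01520 h⁻¹
e^(−kτ) = e^(−0.01520 × 83.2) = 0.2823
Accumulation ratio R = 1 / (1 − e^(−kτ)) = 1 / (1 − 0.2823) = 1.393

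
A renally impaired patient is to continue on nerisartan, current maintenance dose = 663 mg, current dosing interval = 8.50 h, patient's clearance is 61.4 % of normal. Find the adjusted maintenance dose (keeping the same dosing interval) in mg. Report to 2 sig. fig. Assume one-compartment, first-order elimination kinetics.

410 mg

To keep the same average steady-state level, dosing rate must scale with clearance.
CL ratio = 61.4 / 100 = 0.6140
New dose (same interval) = 663 × 0.6140 = 407.1 mg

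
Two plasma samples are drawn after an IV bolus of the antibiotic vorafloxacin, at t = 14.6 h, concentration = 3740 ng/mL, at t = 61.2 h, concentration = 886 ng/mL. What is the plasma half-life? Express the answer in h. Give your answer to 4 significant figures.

22.43 h

k = ln(C₁/C₂) / (t₂ − t₁) = ln(3740/886) / (61.2 − 14.6)
  = 1.440 / 46.60 = 0.03090 h⁻¹
t½ = ln2 / k = 0.693147 / 0.03090 = 22.43 h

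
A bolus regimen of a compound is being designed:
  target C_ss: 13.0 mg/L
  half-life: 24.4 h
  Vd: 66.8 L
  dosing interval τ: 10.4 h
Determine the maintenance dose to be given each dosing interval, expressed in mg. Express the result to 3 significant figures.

k = ln2 / t½ = 0.693147 / 24.4 = 0.02841 h⁻¹
CL = k × Vd = 0.02841 × 66.8 = 1.898 L/h
At steady state, Dose/τ = Css × CL.
Dose = Css × CL × τ = 13.0 × 1.898 × 10.4 = 256.6 mg

257 mg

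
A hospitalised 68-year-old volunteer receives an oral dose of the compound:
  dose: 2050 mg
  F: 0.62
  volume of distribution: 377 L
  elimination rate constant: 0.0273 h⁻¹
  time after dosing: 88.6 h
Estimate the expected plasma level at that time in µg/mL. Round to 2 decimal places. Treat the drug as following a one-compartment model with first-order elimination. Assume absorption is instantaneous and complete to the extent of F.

0.30 µg/mL

Amount reaching circulation = F × Dose = 0.62 × 2050 = 1271 mg
C₀ = F·Dose / Vd = 1271 / 377 = 3.371 mg/L
C = C₀ · e^(−k·t) = 3.371 × e^(−0.02730 × 88.6)
  = 3.371 × 0.08903 = 0.3001 mg/L
(0.3001 mg/L = 0.3001 µg/mL)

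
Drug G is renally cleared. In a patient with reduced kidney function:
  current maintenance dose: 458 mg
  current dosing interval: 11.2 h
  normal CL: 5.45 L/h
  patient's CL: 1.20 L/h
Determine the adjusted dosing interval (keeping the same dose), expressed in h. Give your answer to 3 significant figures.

50.9 h

To keep the same average steady-state level, dosing rate must scale with clearance.
CL ratio = 1.20 / 5.45 = 0.2202
New interval (same dose) = 11.2 / 0.2202 = 50.86 h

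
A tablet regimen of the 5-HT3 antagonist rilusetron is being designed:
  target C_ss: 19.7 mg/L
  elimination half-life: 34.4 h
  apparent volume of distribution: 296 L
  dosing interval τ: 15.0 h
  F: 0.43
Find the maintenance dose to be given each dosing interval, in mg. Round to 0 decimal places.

4099 mg

k = ln2 / t½ = 0.693147 / 34.4 = 0.02015 h⁻¹
CL = k × Vd = 0.02015 × 296 = 5.964 L/h
At steady state, F × (Dose/τ) = Css × CL.
Dose = Css × CL × τ / F = 19.7 × 5.964 × 15.0 / 0.43 = 4099 mg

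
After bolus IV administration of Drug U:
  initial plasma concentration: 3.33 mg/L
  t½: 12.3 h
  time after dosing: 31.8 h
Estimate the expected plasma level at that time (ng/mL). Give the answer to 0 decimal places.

k = ln2 / t½ = 0.693147 / 12.3 = 0.05635 h⁻¹
C = C₀ · e^(−k·t) = 3.330 × e^(−0.05635 × 31.8)
  = 3.330 × 0.1666 = 0.5548 mg/L
Convert: 0.5548 mg/L × 1000 = 554.8 ng/mL

555 ng/mL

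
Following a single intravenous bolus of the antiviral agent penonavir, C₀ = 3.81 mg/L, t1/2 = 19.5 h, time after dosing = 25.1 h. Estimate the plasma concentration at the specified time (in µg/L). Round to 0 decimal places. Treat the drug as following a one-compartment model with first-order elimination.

1561 µg/L

k = ln2 / t½ = 0.693147 / 19.5 = 0.03555 h⁻¹
C = C₀ · e^(−k·t) = 3.810 × e^(−0.03555 × 25.1)
  = 3.810 × 0.4097 = 1.561 mg/L
Convert: 1.561 mg/L × 1000 = 1561 µg/L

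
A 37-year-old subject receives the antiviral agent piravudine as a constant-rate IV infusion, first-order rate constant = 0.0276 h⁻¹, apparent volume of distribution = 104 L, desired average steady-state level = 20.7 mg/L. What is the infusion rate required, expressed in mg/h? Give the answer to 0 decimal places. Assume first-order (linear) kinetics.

59 mg/h

CL = k × Vd = 0.02760 × 104 = 2.870 L/h
At steady state, infusion rate R₀ = Css × CL = 20.7 × 2.870 = 59.41 mg/h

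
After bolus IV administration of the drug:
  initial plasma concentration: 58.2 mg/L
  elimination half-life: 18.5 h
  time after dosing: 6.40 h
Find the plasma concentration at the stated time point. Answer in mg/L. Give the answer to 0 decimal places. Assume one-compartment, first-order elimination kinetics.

46 mg/L

k = ln2 / t½ = 0.693147 / 18.5 = 0.03747 h⁻¹
C = C₀ · e^(−k·t) = 58.20 × e^(−0.03747 × 6.40)
  = 58.20 × 0.7868 = 45.79 mg/L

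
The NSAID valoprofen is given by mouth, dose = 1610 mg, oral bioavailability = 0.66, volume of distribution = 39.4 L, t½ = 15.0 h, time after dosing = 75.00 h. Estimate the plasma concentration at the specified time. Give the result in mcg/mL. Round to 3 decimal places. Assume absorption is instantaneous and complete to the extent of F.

0.843 mcg/mL

Amount reaching circulation = F × Dose = 0.66 × 1610 = 1063 mg
C₀ = F·Dose / Vd = 1063 / 39.4 = 26.98 mg/L
k = ln2 / t½ = 0.693147 / 15.0 = 0.04621 h⁻¹
t / t½ = 75.00 / 15.0 = 5 half-lives
C = C₀ × (1/2)^5 = 26.98 × 0.03125 = 0.8431 mg/L
(0.8431 mg/L = 0.8431 mcg/mL)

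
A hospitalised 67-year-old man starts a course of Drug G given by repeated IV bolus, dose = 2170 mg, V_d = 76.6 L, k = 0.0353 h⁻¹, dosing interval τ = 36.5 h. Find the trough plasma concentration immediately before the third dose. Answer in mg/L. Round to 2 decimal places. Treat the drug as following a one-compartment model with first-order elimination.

9.96 mg/L

C₀ per dose = Dose / Vd = 2170 / 76.6 = 28.33 mg/L
Fraction remaining after one interval: r = e^(−kτ) = e^(−0.03530 × 36.5) = 0.2757
Before dose 3, 2 doses have been given (aged 1τ, 2τ).
C_trough = C₀ × (r + r²) = 28.33 × (0.2757 + 0.07601) = 9.964 mg/L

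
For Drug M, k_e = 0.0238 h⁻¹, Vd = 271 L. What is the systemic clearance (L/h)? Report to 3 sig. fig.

6.45 L/h

CL = k × Vd = 0.0238 × 271 = 6.450 L/h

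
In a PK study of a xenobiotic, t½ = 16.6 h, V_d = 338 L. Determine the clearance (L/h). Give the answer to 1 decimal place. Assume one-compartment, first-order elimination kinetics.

k = ln2 / t½ = 0.693147 / 16.6 = 0.04176 h⁻¹
CL = k × Vd = 0.04176 × 338 = 14.11 L/h

14.1 L/h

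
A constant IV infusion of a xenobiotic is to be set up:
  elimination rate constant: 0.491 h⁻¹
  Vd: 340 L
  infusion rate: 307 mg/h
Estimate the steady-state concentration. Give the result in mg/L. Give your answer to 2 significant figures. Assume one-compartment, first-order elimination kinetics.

CL = k × Vd = 0.4910 × 340 = 166.9 L/h
At steady state Css = R₀ / CL = 307 / 166.9 = 1.839 mg/L

1.8 mg/L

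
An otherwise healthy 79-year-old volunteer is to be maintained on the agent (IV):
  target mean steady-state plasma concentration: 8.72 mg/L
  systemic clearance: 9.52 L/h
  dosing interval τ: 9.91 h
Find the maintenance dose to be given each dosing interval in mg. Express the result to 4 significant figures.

At steady state, Dose/τ = Css × CL.
Dose = Css × CL × τ = 8.72 × 9.520 × 9.91 = 822.7 mg

822.7 mg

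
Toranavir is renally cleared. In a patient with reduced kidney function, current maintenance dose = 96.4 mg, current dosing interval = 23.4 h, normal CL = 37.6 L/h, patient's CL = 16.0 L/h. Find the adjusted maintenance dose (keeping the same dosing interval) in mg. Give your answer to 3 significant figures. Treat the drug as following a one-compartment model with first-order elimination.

41.0 mg

To keep the same average steady-state level, dosing rate must scale with clearance.
CL ratio = 16.0 / 37.6 = 0.4255
New dose (same interval) = 96.4 × 0.4255 = 41.02 mg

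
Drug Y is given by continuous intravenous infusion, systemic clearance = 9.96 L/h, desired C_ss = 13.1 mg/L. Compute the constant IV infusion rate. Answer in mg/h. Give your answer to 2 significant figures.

130 mg/h

At steady state, infusion rate R₀ = Css × CL = 13.1 × 9.960 = 130.5 mg/h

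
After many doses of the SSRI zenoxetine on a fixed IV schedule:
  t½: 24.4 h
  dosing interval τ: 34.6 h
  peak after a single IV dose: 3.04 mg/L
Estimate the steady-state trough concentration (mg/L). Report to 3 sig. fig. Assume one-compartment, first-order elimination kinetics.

1.82 mg/L

k = ln2 / t½ = 0.693147 / 24.4 = 0.02841 h⁻¹
e^(−kτ) = e^(−0.02841 × 34.6) = 0.3742
Accumulation ratio R = 1 / (1 − e^(−kτ)) = 1 / (1 − 0.3742) = 1.598
Steady-state trough = C₀ × R × e^(−kτ) = 3.04 × 1.598 × 0.3742 = 1.818 mg/L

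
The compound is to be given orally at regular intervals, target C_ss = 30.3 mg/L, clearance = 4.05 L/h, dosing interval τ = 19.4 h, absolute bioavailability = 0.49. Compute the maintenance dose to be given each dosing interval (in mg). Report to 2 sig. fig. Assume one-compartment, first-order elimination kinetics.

At steady state, F × (Dose/τ) = Css × CL.
Dose = Css × CL × τ / F = 30.3 × 4.050 × 19.4 / 0.49 = 4859 mg

4900 mg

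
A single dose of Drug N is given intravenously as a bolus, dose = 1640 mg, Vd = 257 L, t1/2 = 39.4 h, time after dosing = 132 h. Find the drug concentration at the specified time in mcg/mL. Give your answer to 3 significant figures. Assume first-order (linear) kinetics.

0.626 mcg/mL

C₀ = Dose / Vd = 1640 / 257 = 6.381 mg/L
k = ln2 / t½ = 0.693147 / 39.4 = 0.01759 h⁻¹
C = C₀ · e^(−k·t) = 6.381 × e^(−0.01759 × 132)
  = 6.381 × 0.09809 = 0.6259 mg/L
(0.6259 mg/L = 0.6259 mcg/mL)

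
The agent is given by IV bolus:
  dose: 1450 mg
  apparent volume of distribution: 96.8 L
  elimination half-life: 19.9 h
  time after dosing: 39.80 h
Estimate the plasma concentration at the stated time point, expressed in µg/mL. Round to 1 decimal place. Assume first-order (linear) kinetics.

3.7 µg/mL

C₀ = Dose / Vd = 1450 / 96.8 = 14.98 mg/L
k = ln2 / t½ = 0.693147 / 19.9 = 0.03483 h⁻¹
t / t½ = 39.80 / 19.9 = 2 half-lives
C = C₀ × (1/2)^2 = 14.98 × 0.2500 = 3.745 mg/L
(3.745 mg/L = 3.745 µg/mL)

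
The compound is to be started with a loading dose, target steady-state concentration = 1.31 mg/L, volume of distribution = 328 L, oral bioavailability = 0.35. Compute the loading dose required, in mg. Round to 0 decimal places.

LD = Css × Vd / F = 1.31 × 328 / 0.35 = 1228 mg

1228 mg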